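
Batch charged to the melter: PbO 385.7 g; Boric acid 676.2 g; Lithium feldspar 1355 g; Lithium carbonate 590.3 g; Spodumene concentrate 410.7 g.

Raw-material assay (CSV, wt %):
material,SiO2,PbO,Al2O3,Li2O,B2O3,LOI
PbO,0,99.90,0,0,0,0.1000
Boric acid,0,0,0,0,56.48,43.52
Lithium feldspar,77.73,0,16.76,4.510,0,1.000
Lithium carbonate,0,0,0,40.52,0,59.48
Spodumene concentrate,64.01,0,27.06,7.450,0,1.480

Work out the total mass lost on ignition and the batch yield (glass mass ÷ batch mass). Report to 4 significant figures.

LOI loss = 665.4 g; glass = 2752 g; yield = 80.53%

All internal work maintains full float precision at each step. Intermediates are printed, rounded to four significant digits, at each printed step; each reported figure sees exactly one rounding; the derived quantities are re-derived from the batch weights at 2752 g of glass at full precision (LOI, net glass mass, the totals, the yield, the five compositions) as they appear in the question or the answer.
Each material's LOI contribution:
  PbO: 385.7 × 0.001000 = 0.3857 g
  Boric acid: 676.2 × 0.4352 = 294.3 g
  Lithium feldspar: 1355 × 0.01000 = 13.55 g
  Lithium carbonate: 590.3 × 0.5948 = 351.1 g
  Spodumene concentrate: 410.7 × 0.01480 = 6.078 g
Total LOI = 665.4 g
Glass = batch − LOI = 3418 − 665.4 = 2752 g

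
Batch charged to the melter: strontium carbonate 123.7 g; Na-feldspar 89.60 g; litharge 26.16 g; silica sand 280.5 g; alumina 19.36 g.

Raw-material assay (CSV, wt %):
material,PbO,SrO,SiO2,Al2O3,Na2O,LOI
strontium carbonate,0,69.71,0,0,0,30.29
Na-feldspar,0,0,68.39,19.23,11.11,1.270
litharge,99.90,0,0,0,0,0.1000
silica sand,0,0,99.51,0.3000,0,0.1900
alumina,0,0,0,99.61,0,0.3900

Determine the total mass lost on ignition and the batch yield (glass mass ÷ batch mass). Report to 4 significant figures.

The working math keeps full precision all the way through. Mid-chain values are displayed rounded to 4 significant digits when written out. Every reported number is rounded just once — the derived quantities (net glass mass, the five compositions, LOI, totals, the yield) are rebuilt from the batch weights on 500.1 g of glass in full precision exactly as printed in the question or the answer.
Material-by-material LOI:
  strontium carbonate: 123.7 × 0.3029 = 37.47 g
  Na-feldspar: 89.60 × 0.01270 = 1.138 g
  litharge: 26.16 × 0.001000 = 0.02616 g
  silica sand: 280.5 × 0.001900 = 0.5330 g
  alumina: 19.36 × 0.003900 = 0.07550 g
Total LOI = 39.24 g
Glass = batch − LOI = 539.3 − 39.24 = 500.1 g

LOI loss = 39.24 g; glass = 500.1 g; yield = 92.72%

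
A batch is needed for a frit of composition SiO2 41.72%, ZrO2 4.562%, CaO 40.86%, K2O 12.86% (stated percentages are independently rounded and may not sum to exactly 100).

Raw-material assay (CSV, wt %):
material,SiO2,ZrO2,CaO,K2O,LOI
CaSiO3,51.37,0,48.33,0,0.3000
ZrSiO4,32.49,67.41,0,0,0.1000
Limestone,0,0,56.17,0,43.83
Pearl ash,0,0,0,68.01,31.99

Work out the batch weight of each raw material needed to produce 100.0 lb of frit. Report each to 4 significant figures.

Each numeric step runs at full precision from start to finish; intermediates are displayed with 4-significant-figure rounding when written out; each reported figure takes just one rounding; all derived quantities are recomputed starting from the weights at 100.0 lb of glass in exact precision (the totals, the yield, glass mass, ignition loss, the four compositions) as written in the problem or answer text.
The oxide mass targets at 100.0 lb frit:
  SiO2: 41.72% × 100.0 = 41.72 lb
  ZrO2: 4.562% × 100.0 = 4.562 lb
  CaO: 40.86% × 100.0 = 40.86 lb
  K2O: 12.86% × 100.0 = 12.86 lb
Mass-balance tally per oxide working from each reported weight, at the basis given (each sum matches its target mass once rounding is allowed for):
  SiO2: 76.93·0.5137 + 6.768·0.3249 = 41.72 lb (target 41.72 lb)
  ZrO2: 6.768·0.6741 = 4.562 lb (target 4.562 lb)
  CaO: 76.93·0.4833 + 6.547·0.5617 = 40.86 lb (target 40.86 lb)
  K2O: 18.91·0.6801 = 12.86 lb (target 12.86 lb)
Consistency of the glass mass: whole batch net of LOI = 100.0 lb (targets for the oxides total 100.0 lb; against the stated basis, 100.0 lb — a pure rounding effect).
Summing the batch: Σ batch = 109.2 lb; loss to ignition Σ batch·LOI = 9.156 lb; as yield: glass ÷ batch → 91.61%.

Batch per 100.0 lb frit:
  CaSiO3: 76.93 lb
  ZrSiO4: 6.768 lb
  Limestone: 6.547 lb
  Pearl ash: 18.91 lb
Total batch = 109.2 lb; LOI loss = 9.156 lb; yield = 91.61%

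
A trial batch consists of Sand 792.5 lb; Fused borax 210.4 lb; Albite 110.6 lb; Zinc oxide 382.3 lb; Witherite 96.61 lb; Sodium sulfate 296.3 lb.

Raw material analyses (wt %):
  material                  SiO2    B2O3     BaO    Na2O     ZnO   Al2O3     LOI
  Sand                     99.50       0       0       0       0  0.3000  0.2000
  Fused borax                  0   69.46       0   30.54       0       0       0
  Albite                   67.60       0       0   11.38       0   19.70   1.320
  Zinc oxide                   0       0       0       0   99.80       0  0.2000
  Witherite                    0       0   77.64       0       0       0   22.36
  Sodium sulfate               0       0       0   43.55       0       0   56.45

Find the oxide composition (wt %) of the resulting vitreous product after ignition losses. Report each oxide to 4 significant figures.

In-progress results are shown rounded to four significant digits on the page. The working math maintains full precision at every stage; each reported value is rounded once only. The derived quantities, including LOI, the totals, yield, six oxide percentages, net glass mass, are rebuilt from the batch weights per 1696 lb of glass in full precision, as set out in problem or answer.
Delivered oxide masses:
  SiO2: 792.5·0.9950 + 110.6·0.6760 = 863.3 lb
  B2O3: 210.4·0.6946 = 146.1 lb
  BaO: 96.61·0.7764 = 75.01 lb
  Na2O: 210.4·0.3054 + 110.6·0.1138 + 296.3·0.4355 = 205.9 lb
  ZnO: 382.3·0.9980 = 381.5 lb
  Al2O3: 792.5·0.003000 + 110.6·0.1970 = 24.17 lb
LOI: 792.5·0.002000 + 110.6·0.01320 + 382.3·0.002000 + 96.61·0.2236 + 296.3·0.5645 = 192.7 lb
Glass mass = batch − LOI = 1889 − 192.7 = 1696 lb (matching Σ of the oxides)
percent share: oxide ÷ glass, ×100

Glass mass = 1696 lb (batch 1889 − LOI 192.7).
Composition: SiO2 50.90%, B2O3 8.617%, BaO 4.423%, Na2O 12.14%, ZnO 22.50%, Al2O3 1.425%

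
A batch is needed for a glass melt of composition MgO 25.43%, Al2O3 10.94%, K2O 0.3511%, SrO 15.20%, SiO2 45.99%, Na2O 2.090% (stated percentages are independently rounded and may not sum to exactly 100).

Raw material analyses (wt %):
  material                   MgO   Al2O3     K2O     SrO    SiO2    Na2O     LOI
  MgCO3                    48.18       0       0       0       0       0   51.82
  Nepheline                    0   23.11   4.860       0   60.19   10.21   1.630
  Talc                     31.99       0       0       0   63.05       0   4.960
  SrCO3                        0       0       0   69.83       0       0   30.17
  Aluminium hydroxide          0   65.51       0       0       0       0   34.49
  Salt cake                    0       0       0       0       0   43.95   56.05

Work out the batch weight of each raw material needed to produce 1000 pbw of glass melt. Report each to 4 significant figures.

Values along the way are displayed (rounded to 4 significant figures) when written out — all internal work keeps full precision through every step. Each reported number undergoes a single rounding. Derived quantities are computed at exact precision (the yield, totals, six oxide percentages, net glass mass, ignition loss) starting from the weights at 1000 pbw of glass as they appear in either problem or answer.
Oxide-by-oxide targets in 1000 pbw glass melt:
  MgO: 25.43% × 1000 = 254.3 pbw
  Al2O3: 10.94% × 1000 = 109.4 pbw
  K2O: 0.3511% × 1000 = 3.511 pbw
  SrO: 15.20% × 1000 = 152.0 pbw
  SiO2: 45.99% × 1000 = 459.9 pbw
  Na2O: 2.090% × 1000 = 20.90 pbw
Per-oxide balance check applying the batch weights above, relative to the basis at hand (sums match the target masses given rounding of the digits):
  MgO: 89.29·0.4818 + 660.5·0.3199 = 254.3 pbw (target 254.3 pbw)
  Al2O3: 72.24·0.2311 + 141.5·0.6551 = 109.4 pbw (target 109.4 pbw)
  K2O: 72.24·0.04860 = 3.511 pbw (target 3.511 pbw)
  SrO: 217.7·0.6983 = 152.0 pbw (target 152.0 pbw)
  SiO2: 72.24·0.6019 + 660.5·0.6305 = 459.9 pbw (target 459.9 pbw)
  Na2O: 72.24·0.1021 + 30.77·0.4395 = 20.90 pbw (target 20.90 pbw)
Glass-mass sanity pass: total batch − LOI = 1000 pbw (summing oxide targets gives 1000 pbw; stated basis 1000 pbw — a pure rounding effect).
Batch total: Σ batch = 1212 pbw; LOI loss = Σ batch·LOI = 211.9 pbw; yield: glass divided by total = 82.51%.

Batch per 1000 pbw glass melt:
  MgCO3: 89.29 pbw
  Nepheline: 72.24 pbw
  Talc: 660.5 pbw
  SrCO3: 217.7 pbw
  Aluminium hydroxide: 141.5 pbw
  Salt cake: 30.77 pbw
Total batch = 1212 pbw; LOI loss = 211.9 pbw; yield = 82.51%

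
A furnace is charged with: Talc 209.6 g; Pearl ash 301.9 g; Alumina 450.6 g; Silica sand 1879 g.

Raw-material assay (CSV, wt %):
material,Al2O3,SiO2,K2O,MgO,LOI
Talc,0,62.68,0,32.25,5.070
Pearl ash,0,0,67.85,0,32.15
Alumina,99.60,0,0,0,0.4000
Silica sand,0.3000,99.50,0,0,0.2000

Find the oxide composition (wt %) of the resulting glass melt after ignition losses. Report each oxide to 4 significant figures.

In-progress results are displayed with 4-significant-digit rounding alongside each step. The working math holds exact precision at all times — exactly one rounding goes into every reported figure — the derived quantities are rebuilt from the batch weights per 2728 g of glass in full precision (the four compositions, the yield, the totals, ignition loss, glass mass) as quoted within the problem or the answer.
Oxide masses out of the charge:
  Al2O3: 450.6·0.9960 + 1879·0.003000 = 454.4 g
  SiO2: 209.6·0.6268 + 1879·0.9950 = 2001 g
  K2O: 301.9·0.6785 = 204.8 g
  MgO: 209.6·0.3225 = 67.60 g
LOI: 209.6·0.05070 + 301.9·0.3215 + 450.6·0.004000 + 1879·0.002000 = 113.2 g
batch − LOI leaves glass = 2841 − 113.2 = 2728 g (= Σ oxide masses)
each wt % is 100 × oxide ÷ glass

Glass mass = 2728 g (batch 2841 − LOI 113.2).
Composition: Al2O3 16.66%, SiO2 73.35%, K2O 7.509%, MgO 2.478%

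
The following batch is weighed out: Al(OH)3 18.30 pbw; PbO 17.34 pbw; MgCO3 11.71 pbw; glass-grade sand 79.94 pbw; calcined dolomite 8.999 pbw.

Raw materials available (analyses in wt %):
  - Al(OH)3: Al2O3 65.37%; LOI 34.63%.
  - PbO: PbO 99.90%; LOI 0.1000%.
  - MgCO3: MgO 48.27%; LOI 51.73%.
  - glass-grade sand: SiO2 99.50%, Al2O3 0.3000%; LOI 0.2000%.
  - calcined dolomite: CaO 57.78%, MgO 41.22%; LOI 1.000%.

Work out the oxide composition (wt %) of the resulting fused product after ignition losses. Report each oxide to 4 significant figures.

Glass mass = 123.6 pbw (batch 136.3 − LOI 12.66).
Composition: SiO2 64.34%, CaO 4.206%, PbO 14.01%, Al2O3 9.870%, MgO 7.573%

Values along the way are printed rounded to four significant digits in the printout. The working math runs at full float precision in every operation. Each reported figure takes exactly one rounding. The derived quantities, which include the five compositions, the totals, LOI, glass mass, yield, are re-derived in full float precision, as they appear in question or answer, using the weight values at 123.6 pbw of glass.
Oxide-by-oxide delivered mass:
  SiO2: 79.94·0.9950 = 79.54 pbw
  CaO: 8.999·0.5778 = 5.200 pbw
  PbO: 17.34·0.9990 = 17.32 pbw
  Al2O3: 18.30·0.6537 + 79.94·0.003000 = 12.20 pbw
  MgO: 11.71·0.4827 + 8.999·0.4122 = 9.362 pbw
LOI: 18.30·0.3463 + 17.34·0.001000 + 11.71·0.5173 + 79.94·0.002000 + 8.999·0.01000 = 12.66 pbw
Glass = total batch minus LOI = 136.3 − 12.66 = 123.6 pbw (consistent with Σ oxide mass)
each wt % is 100 × oxide ÷ glass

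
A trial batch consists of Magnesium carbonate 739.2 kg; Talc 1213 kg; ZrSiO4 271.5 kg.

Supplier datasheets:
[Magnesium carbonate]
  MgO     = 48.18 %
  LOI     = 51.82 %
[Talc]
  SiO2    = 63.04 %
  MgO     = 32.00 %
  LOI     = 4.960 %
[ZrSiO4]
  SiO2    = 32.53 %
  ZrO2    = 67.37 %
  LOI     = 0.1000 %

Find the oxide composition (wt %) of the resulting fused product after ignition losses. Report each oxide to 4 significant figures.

Glass mass = 1780 kg (batch 2224 − LOI 443.5).
Composition: SiO2 47.92%, ZrO2 10.27%, MgO 41.81%

The whole derivation keeps exact precision from first step to last — mid-chain values are shown, rounded to 4 significant digits, when written out. Each reported value is rounded just once. All derived quantities are re-derived using the weight values at 1780 kg of glass at full precision (the totals, ignition loss, glass mass, three oxide percentages, the yield) as given in the problem or the answer.
What the batch supplies per oxide:
  SiO2: 1213·0.6304 + 271.5·0.3253 = 853.0 kg
  ZrO2: 271.5·0.6737 = 182.9 kg
  MgO: 739.2·0.4818 + 1213·0.3200 = 744.3 kg
LOI: 739.2·0.5182 + 1213·0.04960 + 271.5·0.001000 = 443.5 kg
Net of LOI, the glass mass = 2224 − 443.5 = 1780 kg (matching Σ of the oxides)
wt % = 100 × oxide mass / glass mass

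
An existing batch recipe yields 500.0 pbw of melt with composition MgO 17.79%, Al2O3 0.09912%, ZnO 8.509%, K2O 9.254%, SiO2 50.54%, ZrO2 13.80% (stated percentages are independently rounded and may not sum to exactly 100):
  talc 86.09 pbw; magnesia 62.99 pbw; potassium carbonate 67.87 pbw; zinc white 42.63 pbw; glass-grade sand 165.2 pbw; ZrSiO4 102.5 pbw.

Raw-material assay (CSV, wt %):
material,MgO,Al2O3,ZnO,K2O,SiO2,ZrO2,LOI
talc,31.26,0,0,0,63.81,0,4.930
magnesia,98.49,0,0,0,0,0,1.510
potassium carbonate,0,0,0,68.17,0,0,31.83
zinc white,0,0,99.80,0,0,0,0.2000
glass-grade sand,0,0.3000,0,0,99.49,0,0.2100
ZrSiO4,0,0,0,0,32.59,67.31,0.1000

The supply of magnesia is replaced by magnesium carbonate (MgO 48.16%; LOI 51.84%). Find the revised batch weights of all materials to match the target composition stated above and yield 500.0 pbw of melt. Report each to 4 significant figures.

Revised batch per 500.0 pbw melt:
  talc: 86.09 pbw
  magnesium carbonate: 128.8 pbw
  potassium carbonate: 67.87 pbw
  zinc white: 42.63 pbw
  glass-grade sand: 165.2 pbw
  ZrSiO4: 102.5 pbw
Total batch = 593.1 pbw; LOI loss = 93.15 pbw

The whole derivation keeps full float precision in every operation. Working values appear rounded off to 4 significant digits on the page — exactly one rounding lands on every reported result; all derived quantities, which include the totals, LOI, the six compositions, net glass mass, the yield, are recomputed at exact precision, as given in question or answer, starting from the weights at 500.0 pbw of glass.
Oxide mass targets, per 500.0 pbw melt:
  MgO: 17.79% × 500.0 = 88.95 pbw
  Al2O3: 0.09912% × 500.0 = 0.4956 pbw
  ZnO: 8.509% × 500.0 = 42.54 pbw
  K2O: 9.254% × 500.0 = 46.27 pbw
  SiO2: 50.54% × 500.0 = 252.7 pbw
  ZrO2: 13.80% × 500.0 = 69.00 pbw
Per-oxide balance check working from each reported weight, on the stated basis (oxide sums agree with the targets within answer rounding):
  MgO: 86.09·0.3126 + 128.8·0.4816 = 88.94 pbw (target 88.95 pbw)
  Al2O3: 165.2·0.003000 = 0.4956 pbw (target 0.4956 pbw)
  ZnO: 42.63·0.9980 = 42.54 pbw (target 42.54 pbw)
  K2O: 67.87·0.6817 = 46.27 pbw (target 46.27 pbw)
  SiO2: 86.09·0.6381 + 165.2·0.9949 + 102.5·0.3259 = 252.7 pbw (target 252.7 pbw)
  ZrO2: 102.5·0.6731 = 68.99 pbw (target 69.00 pbw)
Auditing the glass mass value: total batch − LOI = 499.9 pbw (the targets, summed, come to 500.0 pbw; with the basis standing at 500.0 pbw — differing by rounding only).
Batch grand total — Σ batch = 593.1 pbw; loss to ignition Σ batch·LOI = 93.15 pbw; glass ÷ batch gives a yield of 84.29%.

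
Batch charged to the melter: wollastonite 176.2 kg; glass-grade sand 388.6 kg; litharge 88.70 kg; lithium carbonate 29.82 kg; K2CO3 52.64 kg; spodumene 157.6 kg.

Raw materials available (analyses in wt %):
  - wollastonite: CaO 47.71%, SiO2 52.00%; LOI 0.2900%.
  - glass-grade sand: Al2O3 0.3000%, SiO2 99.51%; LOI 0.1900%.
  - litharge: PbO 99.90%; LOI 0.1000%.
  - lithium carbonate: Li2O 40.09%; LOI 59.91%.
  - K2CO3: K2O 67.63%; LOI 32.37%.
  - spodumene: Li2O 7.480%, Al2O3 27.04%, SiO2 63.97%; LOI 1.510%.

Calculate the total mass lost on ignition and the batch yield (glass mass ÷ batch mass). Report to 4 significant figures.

All arithmetic holds full float precision at each step. Intermediates are printed rounded to 4 significant figures as written; exactly one rounding goes into every reported value; the derived quantities are computed using the weight values on 854.9 kg of glass at full precision (ignition loss, six oxide percentages, net glass mass, the yield, the totals), exactly as shown in the problem or the answer.
Per-material ignition loss:
  wollastonite: 176.2 × 0.002900 = 0.5110 kg
  glass-grade sand: 388.6 × 0.001900 = 0.7383 kg
  litharge: 88.70 × 0.001000 = 0.08870 kg
  lithium carbonate: 29.82 × 0.5991 = 17.87 kg
  K2CO3: 52.64 × 0.3237 = 17.04 kg
  spodumene: 157.6 × 0.01510 = 2.380 kg
Total LOI = 38.62 kg
Glass = batch − LOI = 893.6 − 38.62 = 854.9 kg

LOI loss = 38.62 kg; glass = 854.9 kg; yield = 95.68%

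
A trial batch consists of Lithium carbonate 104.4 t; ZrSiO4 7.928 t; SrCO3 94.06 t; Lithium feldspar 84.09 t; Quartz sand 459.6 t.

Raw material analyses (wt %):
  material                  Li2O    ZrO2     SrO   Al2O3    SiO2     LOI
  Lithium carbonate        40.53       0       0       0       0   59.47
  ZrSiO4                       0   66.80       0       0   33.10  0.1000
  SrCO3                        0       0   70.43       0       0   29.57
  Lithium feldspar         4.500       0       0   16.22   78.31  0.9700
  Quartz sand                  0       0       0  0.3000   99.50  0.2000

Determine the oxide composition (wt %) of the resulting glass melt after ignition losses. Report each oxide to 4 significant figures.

Glass mass = 658.4 t (batch 750.1 − LOI 91.64).
Composition: Li2O 7.001%, ZrO2 0.8043%, SrO 10.06%, Al2O3 2.281%, SiO2 79.85%

Values along the way are shown rounded to 4 significant digits at each printed step; the working math runs at full float precision from start to finish. Each reported value takes a single rounding. All derived quantities are carried from the weighed amounts per 658.4 t of glass at full float precision (LOI, net glass mass, five oxide percentages, totals, yield) precisely as stated by the problem or answer text.
Oxide masses out of the charge:
  Li2O: 104.4·0.4053 + 84.09·0.04500 = 46.10 t
  ZrO2: 7.928·0.6680 = 5.296 t
  SrO: 94.06·0.7043 = 66.25 t
  Al2O3: 84.09·0.1622 + 459.6·0.003000 = 15.02 t
  SiO2: 7.928·0.3310 + 84.09·0.7831 + 459.6·0.9950 = 525.8 t
LOI: 104.4·0.5947 + 7.928·0.001000 + 94.06·0.2957 + 84.09·0.009700 + 459.6·0.002000 = 91.64 t
Glass = total batch minus LOI = 750.1 − 91.64 = 658.4 t (the oxide masses sum to this)
percent share: oxide ÷ glass, ×100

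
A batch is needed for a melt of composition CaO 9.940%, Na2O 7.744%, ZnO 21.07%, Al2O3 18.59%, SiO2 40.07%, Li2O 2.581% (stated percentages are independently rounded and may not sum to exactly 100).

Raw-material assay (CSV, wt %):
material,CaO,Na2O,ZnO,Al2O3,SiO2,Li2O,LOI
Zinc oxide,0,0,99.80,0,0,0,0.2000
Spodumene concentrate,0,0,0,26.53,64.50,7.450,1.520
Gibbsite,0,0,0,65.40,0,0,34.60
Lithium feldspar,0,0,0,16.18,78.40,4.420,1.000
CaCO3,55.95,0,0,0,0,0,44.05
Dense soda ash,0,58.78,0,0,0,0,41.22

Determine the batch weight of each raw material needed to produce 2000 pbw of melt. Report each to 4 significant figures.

The whole derivation maintains full precision at each step; rounding to four significant figures applies to every in-between result as printed — every reported number is rounded once only — the derived quantities, including ignition loss, six oxide percentages, the totals, yield, glass mass, are re-derived from the weighed amounts for 2000 pbw of glass in full float precision exactly as shown in the problem or answer text.
Target oxide masses per 2000 pbw melt:
  CaO: 9.940% × 2000 = 198.8 pbw
  Na2O: 7.744% × 2000 = 154.9 pbw
  ZnO: 21.07% × 2000 = 421.4 pbw
  Al2O3: 18.59% × 2000 = 371.8 pbw
  SiO2: 40.07% × 2000 = 801.4 pbw
  Li2O: 2.581% × 2000 = 51.62 pbw
Verifying the oxide balance from the weights as reported, on the stated basis (every target is met by its sum once rounding is allowed for):
  CaO: 355.3·0.5595 = 198.8 pbw (target 198.8 pbw)
  Na2O: 263.5·0.5878 = 154.9 pbw (target 154.9 pbw)
  ZnO: 422.2·0.9980 = 421.4 pbw (target 421.4 pbw)
  Al2O3: 168.8·0.2653 + 281.5·0.6540 + 883.3·0.1618 = 371.8 pbw (target 371.8 pbw)
  SiO2: 168.8·0.6450 + 883.3·0.7840 = 801.4 pbw (target 801.4 pbw)
  Li2O: 168.8·0.07450 + 883.3·0.04420 = 51.62 pbw (target 51.62 pbw)
Glass-mass bookkeeping: total charge less LOI = 2000 pbw (oxide target masses add up to 2000 pbw; versus the stated basis of 2000 pbw — any gap is answer rounding).
Whole-batch sum: Σ batch = 2375 pbw; LOI removed, Σ of batch·LOI: 374.8 pbw; as yield: glass ÷ batch → 84.22%.

Batch per 2000 pbw melt:
  Zinc oxide: 422.2 pbw
  Spodumene concentrate: 168.8 pbw
  Gibbsite: 281.5 pbw
  Lithium feldspar: 883.3 pbw
  CaCO3: 355.3 pbw
  Dense soda ash: 263.5 pbw
Total batch = 2375 pbw; LOI loss = 374.8 pbw; yield = 84.22%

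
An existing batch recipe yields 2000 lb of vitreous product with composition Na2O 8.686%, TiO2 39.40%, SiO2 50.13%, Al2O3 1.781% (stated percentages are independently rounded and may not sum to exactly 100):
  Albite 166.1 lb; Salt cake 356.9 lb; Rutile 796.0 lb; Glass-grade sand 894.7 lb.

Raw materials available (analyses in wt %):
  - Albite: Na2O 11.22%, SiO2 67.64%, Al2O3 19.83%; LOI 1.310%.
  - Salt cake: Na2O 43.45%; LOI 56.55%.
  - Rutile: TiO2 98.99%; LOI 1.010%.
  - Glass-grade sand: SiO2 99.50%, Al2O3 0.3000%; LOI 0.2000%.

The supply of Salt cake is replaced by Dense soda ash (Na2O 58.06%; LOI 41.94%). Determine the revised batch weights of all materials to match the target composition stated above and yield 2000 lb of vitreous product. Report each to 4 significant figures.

Intermediates are shown rounded to four significant figures at each printed step; each numeric step keeps full precision at every stage; each reported number takes exactly one rounding. All derived quantities are carried at exact precision (the totals, four oxide percentages, net glass mass, the yield, LOI) from the batch weights per 2000 lb of glass as they appear in the problem or answer text.
Target masses of each oxide per 2000 lb vitreous product:
  Na2O: 8.686% × 2000 = 173.7 lb
  TiO2: 39.40% × 2000 = 788.0 lb
  SiO2: 50.13% × 2000 = 1003 lb
  Al2O3: 1.781% × 2000 = 35.62 lb
Mass-balance tally per oxide applying the batch weights above, for the quoted basis mass (each sum matches its target mass net of answer rounding effects):
  Na2O: 166.1·0.1122 + 267.1·0.5806 = 173.7 lb (target 173.7 lb)
  TiO2: 796.0·0.9899 = 788.0 lb (target 788.0 lb)
  SiO2: 166.1·0.6764 + 894.7·0.9950 = 1003 lb (target 1003 lb)
  Al2O3: 166.1·0.1983 + 894.7·0.003000 = 35.62 lb (target 35.62 lb)
Consistency of the glass mass: batch total minus LOI = 2000 lb (summing oxide targets gives 2000 lb; stated basis 2000 lb — differing by rounding only).
Batch total: Σ batch = 2124 lb; loss to ignition Σ batch·LOI = 124.0 lb; glass ÷ batch gives a yield of 94.16%.

Revised batch per 2000 lb vitreous product:
  Albite: 166.1 lb
  Dense soda ash: 267.1 lb
  Rutile: 796.0 lb
  Glass-grade sand: 894.7 lb
Total batch = 2124 lb; LOI loss = 124.0 lb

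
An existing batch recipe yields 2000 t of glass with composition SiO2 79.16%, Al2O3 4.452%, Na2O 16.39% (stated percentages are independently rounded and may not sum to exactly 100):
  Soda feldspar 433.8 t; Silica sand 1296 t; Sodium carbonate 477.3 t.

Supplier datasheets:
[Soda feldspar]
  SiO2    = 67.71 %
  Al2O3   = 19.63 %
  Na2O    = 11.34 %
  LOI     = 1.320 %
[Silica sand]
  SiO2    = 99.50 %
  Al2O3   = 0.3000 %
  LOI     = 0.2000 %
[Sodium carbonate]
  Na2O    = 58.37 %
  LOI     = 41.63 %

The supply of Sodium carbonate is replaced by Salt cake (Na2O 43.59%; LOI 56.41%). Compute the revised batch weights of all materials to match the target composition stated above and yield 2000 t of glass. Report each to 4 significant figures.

Revised batch per 2000 t glass:
  Soda feldspar: 433.8 t
  Silica sand: 1296 t
  Salt cake: 639.2 t
Total batch = 2369 t; LOI loss = 368.9 t

Every computation runs at exact precision at every stage; mid-chain values appear (rounded to four significant digits) alongside each step; each reported value is rounded only once — the derived quantities are carried from the weighed amounts at 2000 t of glass at full float precision (the three compositions, glass mass, ignition loss, totals, the yield), as given in the question or the answer.
Oxide mass targets, per 2000 t glass:
  SiO2: 79.16% × 2000 = 1583 t
  Al2O3: 4.452% × 2000 = 89.04 t
  Na2O: 16.39% × 2000 = 327.8 t
Verifying the oxide balance per the reported batch figures, per the basis as stated (sums match the target masses within answer rounding):
  SiO2: 433.8·0.6771 + 1296·0.9950 = 1583 t (target 1583 t)
  Al2O3: 433.8·0.1963 + 1296·0.003000 = 89.04 t (target 89.04 t)
  Na2O: 433.8·0.1134 + 639.2·0.4359 = 327.8 t (target 327.8 t)
Glass mass check: Σ batch − LOI loss = 2000 t (the targets, summed, come to 2000 t; with the basis standing at 2000 t — deltas are rounding alone).
Batch total: Σ batch = 2369 t; ignition loss, Σ(batch × LOI) = 368.9 t; yield = glass ÷ total batch = 84.43%.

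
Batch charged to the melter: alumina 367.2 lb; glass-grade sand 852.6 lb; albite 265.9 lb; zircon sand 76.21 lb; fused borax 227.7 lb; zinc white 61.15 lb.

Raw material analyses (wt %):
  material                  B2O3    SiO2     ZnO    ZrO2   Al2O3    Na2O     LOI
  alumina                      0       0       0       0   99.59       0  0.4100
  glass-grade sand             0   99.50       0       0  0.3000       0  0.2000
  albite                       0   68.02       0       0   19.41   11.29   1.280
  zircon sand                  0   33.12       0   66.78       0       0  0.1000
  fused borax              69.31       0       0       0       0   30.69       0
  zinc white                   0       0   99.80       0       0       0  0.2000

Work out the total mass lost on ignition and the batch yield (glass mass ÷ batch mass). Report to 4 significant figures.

The intermediate values appear rounded to 4 significant digits when written out. Every computation keeps full float precision at every stage — a single rounding yields every reported result; the derived quantities are recomputed in full float precision (totals, the six compositions, LOI, net glass mass, yield) starting from the weights for 1844 lb of glass, as they appear in the problem or the answer.
Material-by-material LOI:
  alumina: 367.2 × 0.004100 = 1.506 lb
  glass-grade sand: 852.6 × 0.002000 = 1.705 lb
  albite: 265.9 × 0.01280 = 3.404 lb
  zircon sand: 76.21 × 0.001000 = 0.07621 lb
  fused borax: 227.7 × 0 = 0 lb
  zinc white: 61.15 × 0.002000 = 0.1223 lb
Total LOI = 6.813 lb
Glass = batch − LOI = 1851 − 6.813 = 1844 lb

LOI loss = 6.813 lb; glass = 1844 lb; yield = 99.63%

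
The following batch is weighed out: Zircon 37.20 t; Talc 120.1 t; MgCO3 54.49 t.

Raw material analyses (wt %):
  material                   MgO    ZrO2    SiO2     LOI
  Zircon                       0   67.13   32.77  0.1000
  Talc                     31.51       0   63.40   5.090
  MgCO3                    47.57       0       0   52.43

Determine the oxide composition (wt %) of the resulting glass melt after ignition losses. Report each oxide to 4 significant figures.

Every computation carries exact precision throughout. Values along the way are shown rounded to four significant figures. Every reported value takes a single rounding. All derived quantities (net glass mass, the yield, totals, three oxide percentages, ignition loss) are re-derived at exact precision starting from the weights at 177.1 t of glass exactly as printed in the problem or the answer.
Delivered oxide masses:
  MgO: 120.1·0.3151 + 54.49·0.4757 = 63.76 t
  ZrO2: 37.20·0.6713 = 24.97 t
  SiO2: 37.20·0.3277 + 120.1·0.6340 = 88.33 t
LOI: 37.20·0.001000 + 120.1·0.05090 + 54.49·0.5243 = 34.72 t
Glass mass = batch − LOI = 211.8 − 34.72 = 177.1 t (= the summed oxide contributions)
each wt % is 100 × oxide ÷ glass

Glass mass = 177.1 t (batch 211.8 − LOI 34.72).
Composition: MgO 36.01%, ZrO2 14.10%, SiO2 49.89%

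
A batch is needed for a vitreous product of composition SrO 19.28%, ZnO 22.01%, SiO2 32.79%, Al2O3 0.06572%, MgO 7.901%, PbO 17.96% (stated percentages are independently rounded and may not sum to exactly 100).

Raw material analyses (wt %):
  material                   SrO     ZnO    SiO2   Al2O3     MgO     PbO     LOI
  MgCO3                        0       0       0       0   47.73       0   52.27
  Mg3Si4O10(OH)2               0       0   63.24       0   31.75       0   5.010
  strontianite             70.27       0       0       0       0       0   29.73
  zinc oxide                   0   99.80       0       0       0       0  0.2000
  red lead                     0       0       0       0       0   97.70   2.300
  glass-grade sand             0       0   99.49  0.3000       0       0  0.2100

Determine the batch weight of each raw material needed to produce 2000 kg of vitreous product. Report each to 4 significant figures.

All internal work carries full float precision in every operation — mid-chain values are printed (rounded to four significant digits) within the worked lines. Every reported value includes exactly one rounding; the derived quantities, including six oxide percentages, net glass mass, ignition loss, yield, the totals, are recomputed from the batch weights per 2000 kg of glass at full float precision, exactly as printed in the question or the answer.
Per-oxide target masses for 2000 kg vitreous product:
  SrO: 19.28% × 2000 = 385.6 kg
  ZnO: 22.01% × 2000 = 440.2 kg
  SiO2: 32.79% × 2000 = 655.8 kg
  Al2O3: 0.06572% × 2000 = 1.314 kg
  MgO: 7.901% × 2000 = 158.0 kg
  PbO: 17.96% × 2000 = 359.2 kg
A balance pass over the oxides, given the weights on record, versus the basis set out (delivered sums recover each target net of answer rounding effects):
  SrO: 548.7·0.7027 = 385.6 kg (target 385.6 kg)
  ZnO: 441.1·0.9980 = 440.2 kg (target 440.2 kg)
  SiO2: 347.7·0.6324 + 438.1·0.9949 = 655.8 kg (target 655.8 kg)
  Al2O3: 438.1·0.003000 = 1.314 kg (target 1.314 kg)
  MgO: 99.76·0.4773 + 347.7·0.3175 = 158.0 kg (target 158.0 kg)
  PbO: 367.7·0.9770 = 359.2 kg (target 359.2 kg)
Glass mass check: whole batch net of LOI = 2000 kg (the targets, summed, come to 2000 kg; against the stated basis, 2000 kg — gaps are rounding artifacts).
Batch total: Σ batch = 2243 kg; loss to ignition Σ batch·LOI = 243.0 kg; yield: glass divided by total = 89.17%.

Batch per 2000 kg vitreous product:
  MgCO3: 99.76 kg
  Mg3Si4O10(OH)2: 347.7 kg
  strontianite: 548.7 kg
  zinc oxide: 441.1 kg
  red lead: 367.7 kg
  glass-grade sand: 438.1 kg
Total batch = 2243 kg; LOI loss = 243.0 kg; yield = 89.17%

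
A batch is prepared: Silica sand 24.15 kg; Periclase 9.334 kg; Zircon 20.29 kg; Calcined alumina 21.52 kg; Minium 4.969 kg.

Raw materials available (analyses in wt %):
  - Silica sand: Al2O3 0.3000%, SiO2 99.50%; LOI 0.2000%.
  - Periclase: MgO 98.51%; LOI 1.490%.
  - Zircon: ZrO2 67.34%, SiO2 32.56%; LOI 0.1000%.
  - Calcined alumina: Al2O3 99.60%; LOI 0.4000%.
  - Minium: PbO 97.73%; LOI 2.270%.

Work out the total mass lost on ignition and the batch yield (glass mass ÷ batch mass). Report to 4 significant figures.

LOI loss = 0.4065 kg; glass = 79.86 kg; yield = 99.49%

All internal work holds full float precision all the way through. Intermediates are shown rounded off to 4 significant figures on the page — every reported figure carries a single rounding. Derived quantities, which include ignition loss, glass mass, five oxide percentages, totals, yield, are carried in full precision, as quoted within the question or the answer, using the weight values per 79.86 kg of glass.
Each material's LOI contribution:
  Silica sand: 24.15 × 0.002000 = 0.04830 kg
  Periclase: 9.334 × 0.01490 = 0.1391 kg
  Zircon: 20.29 × 0.001000 = 0.02029 kg
  Calcined alumina: 21.52 × 0.004000 = 0.08608 kg
  Minium: 4.969 × 0.02270 = 0.1128 kg
Total LOI = 0.4065 kg
Glass = batch − LOI = 80.26 − 0.4065 = 79.86 kg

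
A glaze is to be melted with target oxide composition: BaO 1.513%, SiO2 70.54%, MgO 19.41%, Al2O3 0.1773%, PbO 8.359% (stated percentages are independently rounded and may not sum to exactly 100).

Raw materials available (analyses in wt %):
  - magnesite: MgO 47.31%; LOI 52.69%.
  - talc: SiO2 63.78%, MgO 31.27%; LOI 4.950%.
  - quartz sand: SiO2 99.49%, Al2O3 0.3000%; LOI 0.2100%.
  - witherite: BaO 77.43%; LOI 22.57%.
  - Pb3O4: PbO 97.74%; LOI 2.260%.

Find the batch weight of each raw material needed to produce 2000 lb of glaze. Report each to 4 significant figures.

Intermediates are displayed (rounded to four significant figures) in the printout — full float precision is maintained at each step; exactly one rounding is applied to each reported figure; all derived quantities, including the yield, the five compositions, LOI, totals, net glass mass, are computed using the weight values for 2000 lb of glass in full float precision, as they appear in the question or the answer.
Target masses of each oxide per 2000 lb glaze:
  BaO: 1.513% × 2000 = 30.26 lb
  SiO2: 70.54% × 2000 = 1411 lb
  MgO: 19.41% × 2000 = 388.2 lb
  Al2O3: 0.1773% × 2000 = 3.546 lb
  PbO: 8.359% × 2000 = 167.2 lb
Oxide-by-oxide audit applying the batch weights above, relative to the basis at hand (sums match the target masses up to rounding of the answer):
  BaO: 39.08·0.7743 = 30.26 lb (target 30.26 lb)
  SiO2: 368.2·0.6378 + 1182·0.9949 = 1411 lb (target 1411 lb)
  MgO: 577.2·0.4731 + 368.2·0.3127 = 388.2 lb (target 388.2 lb)
  Al2O3: 1182·0.003000 = 3.546 lb (target 3.546 lb)
  PbO: 171.0·0.9774 = 167.1 lb (target 167.2 lb)
Glass-mass bookkeeping: net batch after ignition = 2000 lb (the targets, summed, come to 2000 lb; basis as stated: 2000 lb — a pure rounding effect).
Summing the batch: Σ batch = 2337 lb; LOI loss = Σ batch·LOI = 337.5 lb; as yield: glass ÷ batch → 85.56%.

Batch per 2000 lb glaze:
  magnesite: 577.2 lb
  talc: 368.2 lb
  quartz sand: 1182 lb
  witherite: 39.08 lb
  Pb3O4: 171.0 lb
Total batch = 2337 lb; LOI loss = 337.5 lb; yield = 85.56%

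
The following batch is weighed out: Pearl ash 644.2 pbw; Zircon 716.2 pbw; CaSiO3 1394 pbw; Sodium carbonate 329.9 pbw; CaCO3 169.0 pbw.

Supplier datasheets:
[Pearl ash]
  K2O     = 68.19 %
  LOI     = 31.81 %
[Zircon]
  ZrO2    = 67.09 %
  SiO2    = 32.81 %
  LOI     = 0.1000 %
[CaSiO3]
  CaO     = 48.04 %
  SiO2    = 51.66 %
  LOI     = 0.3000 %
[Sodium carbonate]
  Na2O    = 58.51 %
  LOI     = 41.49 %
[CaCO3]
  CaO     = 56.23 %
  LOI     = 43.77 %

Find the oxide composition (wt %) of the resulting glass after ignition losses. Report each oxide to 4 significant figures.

Glass mass = 2833 pbw (batch 3253 − LOI 420.7).
Composition: K2O 15.51%, CaO 27.00%, Na2O 6.814%, ZrO2 16.96%, SiO2 33.72%

Every computation keeps exact precision from start to finish — working values are shown (rounded to 4 significant digits) in the printout; every reported value is rounded once only; the derived quantities, which include five oxide percentages, yield, totals, ignition loss, glass mass, are recomputed in full float precision, as they appear in question or answer, starting from the weights for 2833 pbw of glass.
Mass of each oxide from the mix:
  K2O: 644.2·0.6819 = 439.3 pbw
  CaO: 1394·0.4804 + 169.0·0.5623 = 764.7 pbw
  Na2O: 329.9·0.5851 = 193.0 pbw
  ZrO2: 716.2·0.6709 = 480.5 pbw
  SiO2: 716.2·0.3281 + 1394·0.5166 = 955.1 pbw
LOI: 644.2·0.3181 + 716.2·0.001000 + 1394·0.003000 + 329.9·0.4149 + 169.0·0.4377 = 420.7 pbw
batch − LOI leaves glass = 3253 − 420.7 = 2833 pbw (matching Σ of the oxides)
percent share: oxide ÷ glass, ×100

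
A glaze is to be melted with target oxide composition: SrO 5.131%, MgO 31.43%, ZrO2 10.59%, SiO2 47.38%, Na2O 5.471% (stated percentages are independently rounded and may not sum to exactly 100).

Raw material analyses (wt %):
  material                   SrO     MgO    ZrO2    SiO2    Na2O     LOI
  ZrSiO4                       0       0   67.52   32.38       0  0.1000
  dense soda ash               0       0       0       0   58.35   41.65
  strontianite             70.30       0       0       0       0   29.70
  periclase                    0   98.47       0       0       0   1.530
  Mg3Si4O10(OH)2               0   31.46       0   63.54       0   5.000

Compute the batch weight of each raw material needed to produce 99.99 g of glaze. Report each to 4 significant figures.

Values along the way are shown, with 4-significant-figure rounding, across the worked steps; the whole derivation keeps full float precision through the solve; every reported number takes just one rounding; the derived quantities (the totals, the five compositions, the yield, glass mass, ignition loss) are recomputed starting from the weights for 99.99 g of glass at exact precision as quoted within the problem or the answer.
Oxide mass targets, per 99.99 g glaze:
  SrO: 5.131% × 99.99 = 5.130 g
  MgO: 31.43% × 99.99 = 31.43 g
  ZrO2: 10.59% × 99.99 = 10.59 g
  SiO2: 47.38% × 99.99 = 47.38 g
  Na2O: 5.471% × 99.99 = 5.470 g
Per-oxide balance check working from each reported weight, relative to the basis at hand (sum by sum, the targets are met up to rounding of the answer):
  SrO: 7.298·0.7030 = 5.130 g (target 5.130 g)
  MgO: 10.65·0.9847 + 66.57·0.3146 = 31.43 g (target 31.43 g)
  ZrO2: 15.68·0.6752 = 10.59 g (target 10.59 g)
  SiO2: 15.68·0.3238 + 66.57·0.6354 = 47.38 g (target 47.38 g)
  Na2O: 9.375·0.5835 = 5.470 g (target 5.470 g)
Glass mass check: whole batch net of LOI = 99.99 g (the targets, summed, come to 99.99 g; versus the stated basis of 99.99 g — gaps are rounding artifacts).
Whole-batch sum: Σ batch = 109.6 g; loss to ignition Σ batch·LOI = 9.579 g; yield, glass over the total, = 91.26%.

Batch per 99.99 g glaze:
  ZrSiO4: 15.68 g
  dense soda ash: 9.375 g
  strontianite: 7.298 g
  periclase: 10.65 g
  Mg3Si4O10(OH)2: 66.57 g
Total batch = 109.6 g; LOI loss = 9.579 g; yield = 91.26%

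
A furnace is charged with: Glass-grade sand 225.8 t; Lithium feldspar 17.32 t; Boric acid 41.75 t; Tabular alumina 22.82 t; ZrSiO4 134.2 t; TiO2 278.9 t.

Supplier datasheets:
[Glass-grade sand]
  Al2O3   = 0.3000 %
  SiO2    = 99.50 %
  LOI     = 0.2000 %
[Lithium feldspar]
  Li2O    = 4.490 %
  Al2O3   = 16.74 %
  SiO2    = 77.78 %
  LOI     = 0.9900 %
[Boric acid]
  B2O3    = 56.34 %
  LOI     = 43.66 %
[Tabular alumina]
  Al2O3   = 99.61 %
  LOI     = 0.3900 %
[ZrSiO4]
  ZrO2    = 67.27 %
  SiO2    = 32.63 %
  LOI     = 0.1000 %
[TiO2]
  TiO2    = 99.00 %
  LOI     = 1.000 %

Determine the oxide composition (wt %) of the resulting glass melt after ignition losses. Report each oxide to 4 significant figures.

Mid-chain values appear, rounded to 4 significant figures, at each printed step — the whole derivation holds full precision in all steps; each reported value carries a single rounding; the derived quantities are carried in full float precision (totals, glass mass, six oxide percentages, ignition loss, yield) starting from the weights per 698.9 t of glass, as set out in question or answer.
Oxide masses out of the charge:
  TiO2: 278.9·0.9900 = 276.1 t
  ZrO2: 134.2·0.6727 = 90.28 t
  Li2O: 17.32·0.04490 = 0.7777 t
  B2O3: 41.75·0.5634 = 23.52 t
  Al2O3: 225.8·0.003000 + 17.32·0.1674 + 22.82·0.9961 = 26.31 t
  SiO2: 225.8·0.9950 + 17.32·0.7778 + 134.2·0.3263 = 281.9 t
LOI: 225.8·0.002000 + 17.32·0.009900 + 41.75·0.4366 + 22.82·0.003900 + 134.2·0.001000 + 278.9·0.01000 = 21.86 t
Resulting glass, batch − LOI: 720.8 − 21.86 = 698.9 t (= Σ oxide masses)
each wt % is 100 × oxide ÷ glass

Glass mass = 698.9 t (batch 720.8 − LOI 21.86).
Composition: TiO2 39.51%, ZrO2 12.92%, Li2O 0.1113%, B2O3 3.365%, Al2O3 3.764%, SiO2 40.34%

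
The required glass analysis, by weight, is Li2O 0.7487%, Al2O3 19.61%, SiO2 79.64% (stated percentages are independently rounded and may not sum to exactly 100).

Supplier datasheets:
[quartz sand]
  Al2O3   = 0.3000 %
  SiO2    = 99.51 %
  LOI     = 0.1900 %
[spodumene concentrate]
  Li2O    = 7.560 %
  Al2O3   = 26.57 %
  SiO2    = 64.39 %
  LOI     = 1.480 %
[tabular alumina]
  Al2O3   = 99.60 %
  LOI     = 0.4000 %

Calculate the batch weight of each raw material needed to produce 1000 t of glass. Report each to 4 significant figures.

Batch per 1000 t glass:
  quartz sand: 736.2 t
  spodumene concentrate: 99.03 t
  tabular alumina: 168.3 t
Total batch = 1004 t; LOI loss = 3.538 t; yield = 99.65%

The whole derivation holds full float precision throughout — in-progress results are rounded off to 4 significant figures when quoted. Each reported result is rounded just once. All derived quantities, which include three oxide percentages, glass mass, totals, the yield, LOI, are computed at full precision, as set out in either problem or answer, starting from the weights on 1000 t of glass.
Oxide mass targets, per 1000 t glass:
  Li2O: 0.7487% × 1000 = 7.487 t
  Al2O3: 19.61% × 1000 = 196.1 t
  SiO2: 79.64% × 1000 = 796.4 t
Sums-versus-targets review per the reported batch figures, at the basis given (every target is met by its sum within answer rounding):
  Li2O: 99.03·0.07560 = 7.487 t (target 7.487 t)
  Al2O3: 736.2·0.003000 + 99.03·0.2657 + 168.3·0.9960 = 196.1 t (target 196.1 t)
  SiO2: 736.2·0.9951 + 99.03·0.6439 = 796.4 t (target 796.4 t)
Consistency of the glass mass: total charge less LOI = 1000 t (targets for the oxides total 1000 t; stated basis 1000 t — differing by rounding only).
Batch grand total — Σ batch = 1004 t; LOI loss = Σ batch·LOI = 3.538 t; as yield: glass ÷ batch → 99.65%.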